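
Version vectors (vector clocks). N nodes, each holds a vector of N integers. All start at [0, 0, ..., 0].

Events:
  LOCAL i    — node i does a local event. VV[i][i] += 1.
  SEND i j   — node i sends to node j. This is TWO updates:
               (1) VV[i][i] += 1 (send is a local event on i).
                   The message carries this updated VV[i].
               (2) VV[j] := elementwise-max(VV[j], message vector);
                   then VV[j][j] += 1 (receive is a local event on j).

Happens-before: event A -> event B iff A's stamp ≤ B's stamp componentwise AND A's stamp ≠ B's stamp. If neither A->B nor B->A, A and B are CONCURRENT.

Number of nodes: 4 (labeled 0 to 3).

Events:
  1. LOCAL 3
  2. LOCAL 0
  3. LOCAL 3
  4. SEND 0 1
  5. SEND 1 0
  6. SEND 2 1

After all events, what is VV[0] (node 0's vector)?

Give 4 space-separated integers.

Initial: VV[0]=[0, 0, 0, 0]
Initial: VV[1]=[0, 0, 0, 0]
Initial: VV[2]=[0, 0, 0, 0]
Initial: VV[3]=[0, 0, 0, 0]
Event 1: LOCAL 3: VV[3][3]++ -> VV[3]=[0, 0, 0, 1]
Event 2: LOCAL 0: VV[0][0]++ -> VV[0]=[1, 0, 0, 0]
Event 3: LOCAL 3: VV[3][3]++ -> VV[3]=[0, 0, 0, 2]
Event 4: SEND 0->1: VV[0][0]++ -> VV[0]=[2, 0, 0, 0], msg_vec=[2, 0, 0, 0]; VV[1]=max(VV[1],msg_vec) then VV[1][1]++ -> VV[1]=[2, 1, 0, 0]
Event 5: SEND 1->0: VV[1][1]++ -> VV[1]=[2, 2, 0, 0], msg_vec=[2, 2, 0, 0]; VV[0]=max(VV[0],msg_vec) then VV[0][0]++ -> VV[0]=[3, 2, 0, 0]
Event 6: SEND 2->1: VV[2][2]++ -> VV[2]=[0, 0, 1, 0], msg_vec=[0, 0, 1, 0]; VV[1]=max(VV[1],msg_vec) then VV[1][1]++ -> VV[1]=[2, 3, 1, 0]
Final vectors: VV[0]=[3, 2, 0, 0]; VV[1]=[2, 3, 1, 0]; VV[2]=[0, 0, 1, 0]; VV[3]=[0, 0, 0, 2]

Answer: 3 2 0 0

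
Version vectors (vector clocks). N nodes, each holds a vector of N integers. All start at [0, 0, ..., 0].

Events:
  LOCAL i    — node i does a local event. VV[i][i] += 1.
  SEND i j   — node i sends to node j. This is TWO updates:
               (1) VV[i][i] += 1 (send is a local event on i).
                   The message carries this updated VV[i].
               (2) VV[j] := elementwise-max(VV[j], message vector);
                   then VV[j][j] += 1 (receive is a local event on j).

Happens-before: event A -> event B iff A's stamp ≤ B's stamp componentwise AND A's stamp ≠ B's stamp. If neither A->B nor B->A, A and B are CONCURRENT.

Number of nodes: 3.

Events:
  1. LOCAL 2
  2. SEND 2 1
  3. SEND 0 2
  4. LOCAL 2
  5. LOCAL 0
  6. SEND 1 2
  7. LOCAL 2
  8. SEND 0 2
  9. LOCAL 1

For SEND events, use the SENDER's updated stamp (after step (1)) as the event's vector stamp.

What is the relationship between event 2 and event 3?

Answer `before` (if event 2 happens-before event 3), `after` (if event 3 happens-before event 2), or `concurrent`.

Initial: VV[0]=[0, 0, 0]
Initial: VV[1]=[0, 0, 0]
Initial: VV[2]=[0, 0, 0]
Event 1: LOCAL 2: VV[2][2]++ -> VV[2]=[0, 0, 1]
Event 2: SEND 2->1: VV[2][2]++ -> VV[2]=[0, 0, 2], msg_vec=[0, 0, 2]; VV[1]=max(VV[1],msg_vec) then VV[1][1]++ -> VV[1]=[0, 1, 2]
Event 3: SEND 0->2: VV[0][0]++ -> VV[0]=[1, 0, 0], msg_vec=[1, 0, 0]; VV[2]=max(VV[2],msg_vec) then VV[2][2]++ -> VV[2]=[1, 0, 3]
Event 4: LOCAL 2: VV[2][2]++ -> VV[2]=[1, 0, 4]
Event 5: LOCAL 0: VV[0][0]++ -> VV[0]=[2, 0, 0]
Event 6: SEND 1->2: VV[1][1]++ -> VV[1]=[0, 2, 2], msg_vec=[0, 2, 2]; VV[2]=max(VV[2],msg_vec) then VV[2][2]++ -> VV[2]=[1, 2, 5]
Event 7: LOCAL 2: VV[2][2]++ -> VV[2]=[1, 2, 6]
Event 8: SEND 0->2: VV[0][0]++ -> VV[0]=[3, 0, 0], msg_vec=[3, 0, 0]; VV[2]=max(VV[2],msg_vec) then VV[2][2]++ -> VV[2]=[3, 2, 7]
Event 9: LOCAL 1: VV[1][1]++ -> VV[1]=[0, 3, 2]
Event 2 stamp: [0, 0, 2]
Event 3 stamp: [1, 0, 0]
[0, 0, 2] <= [1, 0, 0]? False
[1, 0, 0] <= [0, 0, 2]? False
Relation: concurrent

Answer: concurrent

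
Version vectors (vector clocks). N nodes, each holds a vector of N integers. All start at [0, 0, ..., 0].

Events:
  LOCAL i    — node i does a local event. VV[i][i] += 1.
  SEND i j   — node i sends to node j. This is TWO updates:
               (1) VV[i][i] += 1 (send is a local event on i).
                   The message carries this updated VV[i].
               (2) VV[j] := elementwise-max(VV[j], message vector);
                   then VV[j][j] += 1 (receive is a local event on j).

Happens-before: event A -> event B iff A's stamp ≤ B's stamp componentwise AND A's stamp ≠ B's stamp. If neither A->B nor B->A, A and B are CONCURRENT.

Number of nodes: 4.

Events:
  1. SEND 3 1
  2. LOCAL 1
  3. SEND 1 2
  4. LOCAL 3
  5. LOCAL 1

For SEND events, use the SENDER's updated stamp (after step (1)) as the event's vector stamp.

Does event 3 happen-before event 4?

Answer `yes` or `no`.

Answer: no

Derivation:
Initial: VV[0]=[0, 0, 0, 0]
Initial: VV[1]=[0, 0, 0, 0]
Initial: VV[2]=[0, 0, 0, 0]
Initial: VV[3]=[0, 0, 0, 0]
Event 1: SEND 3->1: VV[3][3]++ -> VV[3]=[0, 0, 0, 1], msg_vec=[0, 0, 0, 1]; VV[1]=max(VV[1],msg_vec) then VV[1][1]++ -> VV[1]=[0, 1, 0, 1]
Event 2: LOCAL 1: VV[1][1]++ -> VV[1]=[0, 2, 0, 1]
Event 3: SEND 1->2: VV[1][1]++ -> VV[1]=[0, 3, 0, 1], msg_vec=[0, 3, 0, 1]; VV[2]=max(VV[2],msg_vec) then VV[2][2]++ -> VV[2]=[0, 3, 1, 1]
Event 4: LOCAL 3: VV[3][3]++ -> VV[3]=[0, 0, 0, 2]
Event 5: LOCAL 1: VV[1][1]++ -> VV[1]=[0, 4, 0, 1]
Event 3 stamp: [0, 3, 0, 1]
Event 4 stamp: [0, 0, 0, 2]
[0, 3, 0, 1] <= [0, 0, 0, 2]? False. Equal? False. Happens-before: False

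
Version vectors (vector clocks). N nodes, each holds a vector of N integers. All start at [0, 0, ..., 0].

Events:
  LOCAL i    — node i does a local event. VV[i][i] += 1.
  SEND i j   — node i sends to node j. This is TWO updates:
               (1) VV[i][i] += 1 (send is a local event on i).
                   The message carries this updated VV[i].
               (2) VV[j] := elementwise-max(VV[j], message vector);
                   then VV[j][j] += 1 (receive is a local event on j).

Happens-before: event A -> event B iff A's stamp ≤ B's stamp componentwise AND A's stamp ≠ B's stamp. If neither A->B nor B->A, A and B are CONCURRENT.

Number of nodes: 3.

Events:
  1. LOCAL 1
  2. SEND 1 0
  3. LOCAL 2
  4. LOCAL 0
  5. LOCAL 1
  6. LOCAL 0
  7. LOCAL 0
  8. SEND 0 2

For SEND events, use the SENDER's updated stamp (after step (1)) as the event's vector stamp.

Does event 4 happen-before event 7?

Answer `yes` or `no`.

Answer: yes

Derivation:
Initial: VV[0]=[0, 0, 0]
Initial: VV[1]=[0, 0, 0]
Initial: VV[2]=[0, 0, 0]
Event 1: LOCAL 1: VV[1][1]++ -> VV[1]=[0, 1, 0]
Event 2: SEND 1->0: VV[1][1]++ -> VV[1]=[0, 2, 0], msg_vec=[0, 2, 0]; VV[0]=max(VV[0],msg_vec) then VV[0][0]++ -> VV[0]=[1, 2, 0]
Event 3: LOCAL 2: VV[2][2]++ -> VV[2]=[0, 0, 1]
Event 4: LOCAL 0: VV[0][0]++ -> VV[0]=[2, 2, 0]
Event 5: LOCAL 1: VV[1][1]++ -> VV[1]=[0, 3, 0]
Event 6: LOCAL 0: VV[0][0]++ -> VV[0]=[3, 2, 0]
Event 7: LOCAL 0: VV[0][0]++ -> VV[0]=[4, 2, 0]
Event 8: SEND 0->2: VV[0][0]++ -> VV[0]=[5, 2, 0], msg_vec=[5, 2, 0]; VV[2]=max(VV[2],msg_vec) then VV[2][2]++ -> VV[2]=[5, 2, 2]
Event 4 stamp: [2, 2, 0]
Event 7 stamp: [4, 2, 0]
[2, 2, 0] <= [4, 2, 0]? True. Equal? False. Happens-before: True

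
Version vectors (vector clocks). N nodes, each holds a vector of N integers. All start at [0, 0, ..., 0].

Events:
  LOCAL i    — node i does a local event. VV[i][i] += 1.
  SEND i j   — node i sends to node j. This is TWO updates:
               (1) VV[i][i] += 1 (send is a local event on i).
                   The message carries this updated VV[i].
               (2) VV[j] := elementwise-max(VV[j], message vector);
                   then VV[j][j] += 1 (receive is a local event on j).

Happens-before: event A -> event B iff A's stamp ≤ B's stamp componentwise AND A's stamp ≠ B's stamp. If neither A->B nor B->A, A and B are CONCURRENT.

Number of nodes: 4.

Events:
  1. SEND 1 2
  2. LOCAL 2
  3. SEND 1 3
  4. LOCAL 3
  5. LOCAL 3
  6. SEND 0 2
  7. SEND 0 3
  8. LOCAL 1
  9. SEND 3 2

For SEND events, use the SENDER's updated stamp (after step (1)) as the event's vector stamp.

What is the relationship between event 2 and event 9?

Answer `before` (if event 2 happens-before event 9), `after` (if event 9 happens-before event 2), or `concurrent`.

Initial: VV[0]=[0, 0, 0, 0]
Initial: VV[1]=[0, 0, 0, 0]
Initial: VV[2]=[0, 0, 0, 0]
Initial: VV[3]=[0, 0, 0, 0]
Event 1: SEND 1->2: VV[1][1]++ -> VV[1]=[0, 1, 0, 0], msg_vec=[0, 1, 0, 0]; VV[2]=max(VV[2],msg_vec) then VV[2][2]++ -> VV[2]=[0, 1, 1, 0]
Event 2: LOCAL 2: VV[2][2]++ -> VV[2]=[0, 1, 2, 0]
Event 3: SEND 1->3: VV[1][1]++ -> VV[1]=[0, 2, 0, 0], msg_vec=[0, 2, 0, 0]; VV[3]=max(VV[3],msg_vec) then VV[3][3]++ -> VV[3]=[0, 2, 0, 1]
Event 4: LOCAL 3: VV[3][3]++ -> VV[3]=[0, 2, 0, 2]
Event 5: LOCAL 3: VV[3][3]++ -> VV[3]=[0, 2, 0, 3]
Event 6: SEND 0->2: VV[0][0]++ -> VV[0]=[1, 0, 0, 0], msg_vec=[1, 0, 0, 0]; VV[2]=max(VV[2],msg_vec) then VV[2][2]++ -> VV[2]=[1, 1, 3, 0]
Event 7: SEND 0->3: VV[0][0]++ -> VV[0]=[2, 0, 0, 0], msg_vec=[2, 0, 0, 0]; VV[3]=max(VV[3],msg_vec) then VV[3][3]++ -> VV[3]=[2, 2, 0, 4]
Event 8: LOCAL 1: VV[1][1]++ -> VV[1]=[0, 3, 0, 0]
Event 9: SEND 3->2: VV[3][3]++ -> VV[3]=[2, 2, 0, 5], msg_vec=[2, 2, 0, 5]; VV[2]=max(VV[2],msg_vec) then VV[2][2]++ -> VV[2]=[2, 2, 4, 5]
Event 2 stamp: [0, 1, 2, 0]
Event 9 stamp: [2, 2, 0, 5]
[0, 1, 2, 0] <= [2, 2, 0, 5]? False
[2, 2, 0, 5] <= [0, 1, 2, 0]? False
Relation: concurrent

Answer: concurrent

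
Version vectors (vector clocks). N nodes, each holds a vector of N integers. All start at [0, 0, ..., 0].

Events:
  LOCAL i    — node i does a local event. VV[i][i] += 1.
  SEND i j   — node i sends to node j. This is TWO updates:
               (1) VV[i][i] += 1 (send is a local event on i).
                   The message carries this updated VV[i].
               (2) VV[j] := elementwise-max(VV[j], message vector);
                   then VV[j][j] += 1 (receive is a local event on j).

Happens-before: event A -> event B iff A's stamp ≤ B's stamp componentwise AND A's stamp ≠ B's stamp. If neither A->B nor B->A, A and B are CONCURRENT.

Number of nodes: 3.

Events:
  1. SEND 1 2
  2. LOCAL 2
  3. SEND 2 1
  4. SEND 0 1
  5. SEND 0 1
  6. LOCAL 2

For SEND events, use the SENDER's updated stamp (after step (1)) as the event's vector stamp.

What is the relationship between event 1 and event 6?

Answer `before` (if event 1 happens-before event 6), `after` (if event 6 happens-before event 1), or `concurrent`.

Initial: VV[0]=[0, 0, 0]
Initial: VV[1]=[0, 0, 0]
Initial: VV[2]=[0, 0, 0]
Event 1: SEND 1->2: VV[1][1]++ -> VV[1]=[0, 1, 0], msg_vec=[0, 1, 0]; VV[2]=max(VV[2],msg_vec) then VV[2][2]++ -> VV[2]=[0, 1, 1]
Event 2: LOCAL 2: VV[2][2]++ -> VV[2]=[0, 1, 2]
Event 3: SEND 2->1: VV[2][2]++ -> VV[2]=[0, 1, 3], msg_vec=[0, 1, 3]; VV[1]=max(VV[1],msg_vec) then VV[1][1]++ -> VV[1]=[0, 2, 3]
Event 4: SEND 0->1: VV[0][0]++ -> VV[0]=[1, 0, 0], msg_vec=[1, 0, 0]; VV[1]=max(VV[1],msg_vec) then VV[1][1]++ -> VV[1]=[1, 3, 3]
Event 5: SEND 0->1: VV[0][0]++ -> VV[0]=[2, 0, 0], msg_vec=[2, 0, 0]; VV[1]=max(VV[1],msg_vec) then VV[1][1]++ -> VV[1]=[2, 4, 3]
Event 6: LOCAL 2: VV[2][2]++ -> VV[2]=[0, 1, 4]
Event 1 stamp: [0, 1, 0]
Event 6 stamp: [0, 1, 4]
[0, 1, 0] <= [0, 1, 4]? True
[0, 1, 4] <= [0, 1, 0]? False
Relation: before

Answer: before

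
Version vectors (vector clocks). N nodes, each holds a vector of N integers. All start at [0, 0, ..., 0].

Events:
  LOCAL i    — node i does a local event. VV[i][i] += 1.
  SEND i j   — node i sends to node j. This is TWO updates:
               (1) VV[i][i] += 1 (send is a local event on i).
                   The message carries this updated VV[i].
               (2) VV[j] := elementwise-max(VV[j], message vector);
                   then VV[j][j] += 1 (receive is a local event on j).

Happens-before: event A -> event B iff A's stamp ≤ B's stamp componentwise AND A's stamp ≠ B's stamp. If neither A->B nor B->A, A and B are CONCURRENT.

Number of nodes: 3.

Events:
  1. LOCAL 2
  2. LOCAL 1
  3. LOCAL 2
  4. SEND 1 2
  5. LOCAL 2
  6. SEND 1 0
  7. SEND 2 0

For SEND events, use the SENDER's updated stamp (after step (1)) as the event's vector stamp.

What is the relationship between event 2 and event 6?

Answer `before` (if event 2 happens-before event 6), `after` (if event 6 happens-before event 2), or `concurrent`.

Answer: before

Derivation:
Initial: VV[0]=[0, 0, 0]
Initial: VV[1]=[0, 0, 0]
Initial: VV[2]=[0, 0, 0]
Event 1: LOCAL 2: VV[2][2]++ -> VV[2]=[0, 0, 1]
Event 2: LOCAL 1: VV[1][1]++ -> VV[1]=[0, 1, 0]
Event 3: LOCAL 2: VV[2][2]++ -> VV[2]=[0, 0, 2]
Event 4: SEND 1->2: VV[1][1]++ -> VV[1]=[0, 2, 0], msg_vec=[0, 2, 0]; VV[2]=max(VV[2],msg_vec) then VV[2][2]++ -> VV[2]=[0, 2, 3]
Event 5: LOCAL 2: VV[2][2]++ -> VV[2]=[0, 2, 4]
Event 6: SEND 1->0: VV[1][1]++ -> VV[1]=[0, 3, 0], msg_vec=[0, 3, 0]; VV[0]=max(VV[0],msg_vec) then VV[0][0]++ -> VV[0]=[1, 3, 0]
Event 7: SEND 2->0: VV[2][2]++ -> VV[2]=[0, 2, 5], msg_vec=[0, 2, 5]; VV[0]=max(VV[0],msg_vec) then VV[0][0]++ -> VV[0]=[2, 3, 5]
Event 2 stamp: [0, 1, 0]
Event 6 stamp: [0, 3, 0]
[0, 1, 0] <= [0, 3, 0]? True
[0, 3, 0] <= [0, 1, 0]? False
Relation: before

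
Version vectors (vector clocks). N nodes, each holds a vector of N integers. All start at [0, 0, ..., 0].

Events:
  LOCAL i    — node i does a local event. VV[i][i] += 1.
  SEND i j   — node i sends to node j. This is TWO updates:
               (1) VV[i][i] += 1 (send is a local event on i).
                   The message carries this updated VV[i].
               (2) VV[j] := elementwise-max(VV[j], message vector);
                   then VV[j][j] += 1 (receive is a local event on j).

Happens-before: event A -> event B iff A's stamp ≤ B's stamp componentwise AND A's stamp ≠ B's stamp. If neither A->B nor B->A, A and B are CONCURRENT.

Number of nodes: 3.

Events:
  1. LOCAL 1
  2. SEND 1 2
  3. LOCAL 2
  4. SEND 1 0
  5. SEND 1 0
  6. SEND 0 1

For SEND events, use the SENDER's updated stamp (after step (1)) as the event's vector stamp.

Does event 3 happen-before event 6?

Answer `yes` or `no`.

Answer: no

Derivation:
Initial: VV[0]=[0, 0, 0]
Initial: VV[1]=[0, 0, 0]
Initial: VV[2]=[0, 0, 0]
Event 1: LOCAL 1: VV[1][1]++ -> VV[1]=[0, 1, 0]
Event 2: SEND 1->2: VV[1][1]++ -> VV[1]=[0, 2, 0], msg_vec=[0, 2, 0]; VV[2]=max(VV[2],msg_vec) then VV[2][2]++ -> VV[2]=[0, 2, 1]
Event 3: LOCAL 2: VV[2][2]++ -> VV[2]=[0, 2, 2]
Event 4: SEND 1->0: VV[1][1]++ -> VV[1]=[0, 3, 0], msg_vec=[0, 3, 0]; VV[0]=max(VV[0],msg_vec) then VV[0][0]++ -> VV[0]=[1, 3, 0]
Event 5: SEND 1->0: VV[1][1]++ -> VV[1]=[0, 4, 0], msg_vec=[0, 4, 0]; VV[0]=max(VV[0],msg_vec) then VV[0][0]++ -> VV[0]=[2, 4, 0]
Event 6: SEND 0->1: VV[0][0]++ -> VV[0]=[3, 4, 0], msg_vec=[3, 4, 0]; VV[1]=max(VV[1],msg_vec) then VV[1][1]++ -> VV[1]=[3, 5, 0]
Event 3 stamp: [0, 2, 2]
Event 6 stamp: [3, 4, 0]
[0, 2, 2] <= [3, 4, 0]? False. Equal? False. Happens-before: False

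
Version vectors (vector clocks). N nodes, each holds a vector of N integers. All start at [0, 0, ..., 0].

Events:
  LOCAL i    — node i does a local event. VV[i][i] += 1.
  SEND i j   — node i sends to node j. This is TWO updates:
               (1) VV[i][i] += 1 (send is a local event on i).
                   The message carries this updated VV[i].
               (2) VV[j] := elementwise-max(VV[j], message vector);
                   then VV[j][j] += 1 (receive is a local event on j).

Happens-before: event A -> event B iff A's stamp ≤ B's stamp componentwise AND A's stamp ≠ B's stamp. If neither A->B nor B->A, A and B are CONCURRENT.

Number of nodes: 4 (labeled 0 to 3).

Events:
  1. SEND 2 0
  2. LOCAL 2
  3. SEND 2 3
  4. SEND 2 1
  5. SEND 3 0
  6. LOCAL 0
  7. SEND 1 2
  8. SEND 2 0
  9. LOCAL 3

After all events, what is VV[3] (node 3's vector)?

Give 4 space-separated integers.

Initial: VV[0]=[0, 0, 0, 0]
Initial: VV[1]=[0, 0, 0, 0]
Initial: VV[2]=[0, 0, 0, 0]
Initial: VV[3]=[0, 0, 0, 0]
Event 1: SEND 2->0: VV[2][2]++ -> VV[2]=[0, 0, 1, 0], msg_vec=[0, 0, 1, 0]; VV[0]=max(VV[0],msg_vec) then VV[0][0]++ -> VV[0]=[1, 0, 1, 0]
Event 2: LOCAL 2: VV[2][2]++ -> VV[2]=[0, 0, 2, 0]
Event 3: SEND 2->3: VV[2][2]++ -> VV[2]=[0, 0, 3, 0], msg_vec=[0, 0, 3, 0]; VV[3]=max(VV[3],msg_vec) then VV[3][3]++ -> VV[3]=[0, 0, 3, 1]
Event 4: SEND 2->1: VV[2][2]++ -> VV[2]=[0, 0, 4, 0], msg_vec=[0, 0, 4, 0]; VV[1]=max(VV[1],msg_vec) then VV[1][1]++ -> VV[1]=[0, 1, 4, 0]
Event 5: SEND 3->0: VV[3][3]++ -> VV[3]=[0, 0, 3, 2], msg_vec=[0, 0, 3, 2]; VV[0]=max(VV[0],msg_vec) then VV[0][0]++ -> VV[0]=[2, 0, 3, 2]
Event 6: LOCAL 0: VV[0][0]++ -> VV[0]=[3, 0, 3, 2]
Event 7: SEND 1->2: VV[1][1]++ -> VV[1]=[0, 2, 4, 0], msg_vec=[0, 2, 4, 0]; VV[2]=max(VV[2],msg_vec) then VV[2][2]++ -> VV[2]=[0, 2, 5, 0]
Event 8: SEND 2->0: VV[2][2]++ -> VV[2]=[0, 2, 6, 0], msg_vec=[0, 2, 6, 0]; VV[0]=max(VV[0],msg_vec) then VV[0][0]++ -> VV[0]=[4, 2, 6, 2]
Event 9: LOCAL 3: VV[3][3]++ -> VV[3]=[0, 0, 3, 3]
Final vectors: VV[0]=[4, 2, 6, 2]; VV[1]=[0, 2, 4, 0]; VV[2]=[0, 2, 6, 0]; VV[3]=[0, 0, 3, 3]

Answer: 0 0 3 3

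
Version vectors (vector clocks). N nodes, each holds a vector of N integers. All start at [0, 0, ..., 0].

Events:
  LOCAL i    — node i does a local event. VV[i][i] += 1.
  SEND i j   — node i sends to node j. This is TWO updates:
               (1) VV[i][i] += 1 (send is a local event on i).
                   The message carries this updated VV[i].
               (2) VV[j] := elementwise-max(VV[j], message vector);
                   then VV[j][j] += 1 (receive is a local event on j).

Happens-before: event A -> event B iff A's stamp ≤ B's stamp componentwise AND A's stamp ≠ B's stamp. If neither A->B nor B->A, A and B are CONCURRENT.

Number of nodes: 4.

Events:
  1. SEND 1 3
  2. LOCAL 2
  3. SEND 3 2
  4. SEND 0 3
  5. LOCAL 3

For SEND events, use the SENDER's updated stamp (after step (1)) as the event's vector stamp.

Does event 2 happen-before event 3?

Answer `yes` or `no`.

Initial: VV[0]=[0, 0, 0, 0]
Initial: VV[1]=[0, 0, 0, 0]
Initial: VV[2]=[0, 0, 0, 0]
Initial: VV[3]=[0, 0, 0, 0]
Event 1: SEND 1->3: VV[1][1]++ -> VV[1]=[0, 1, 0, 0], msg_vec=[0, 1, 0, 0]; VV[3]=max(VV[3],msg_vec) then VV[3][3]++ -> VV[3]=[0, 1, 0, 1]
Event 2: LOCAL 2: VV[2][2]++ -> VV[2]=[0, 0, 1, 0]
Event 3: SEND 3->2: VV[3][3]++ -> VV[3]=[0, 1, 0, 2], msg_vec=[0, 1, 0, 2]; VV[2]=max(VV[2],msg_vec) then VV[2][2]++ -> VV[2]=[0, 1, 2, 2]
Event 4: SEND 0->3: VV[0][0]++ -> VV[0]=[1, 0, 0, 0], msg_vec=[1, 0, 0, 0]; VV[3]=max(VV[3],msg_vec) then VV[3][3]++ -> VV[3]=[1, 1, 0, 3]
Event 5: LOCAL 3: VV[3][3]++ -> VV[3]=[1, 1, 0, 4]
Event 2 stamp: [0, 0, 1, 0]
Event 3 stamp: [0, 1, 0, 2]
[0, 0, 1, 0] <= [0, 1, 0, 2]? False. Equal? False. Happens-before: False

Answer: no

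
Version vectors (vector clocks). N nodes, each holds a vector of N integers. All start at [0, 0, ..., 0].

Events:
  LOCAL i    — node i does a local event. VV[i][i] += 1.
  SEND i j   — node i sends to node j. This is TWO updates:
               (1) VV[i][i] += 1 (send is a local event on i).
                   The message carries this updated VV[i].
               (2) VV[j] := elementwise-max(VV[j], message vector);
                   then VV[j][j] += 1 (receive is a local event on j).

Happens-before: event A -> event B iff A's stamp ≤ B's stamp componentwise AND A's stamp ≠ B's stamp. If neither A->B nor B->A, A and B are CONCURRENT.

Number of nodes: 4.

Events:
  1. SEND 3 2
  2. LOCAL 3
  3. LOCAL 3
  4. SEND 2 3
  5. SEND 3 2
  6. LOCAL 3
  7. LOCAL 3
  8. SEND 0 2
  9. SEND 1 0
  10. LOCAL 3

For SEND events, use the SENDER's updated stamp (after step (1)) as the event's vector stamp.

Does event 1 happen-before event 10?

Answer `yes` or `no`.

Initial: VV[0]=[0, 0, 0, 0]
Initial: VV[1]=[0, 0, 0, 0]
Initial: VV[2]=[0, 0, 0, 0]
Initial: VV[3]=[0, 0, 0, 0]
Event 1: SEND 3->2: VV[3][3]++ -> VV[3]=[0, 0, 0, 1], msg_vec=[0, 0, 0, 1]; VV[2]=max(VV[2],msg_vec) then VV[2][2]++ -> VV[2]=[0, 0, 1, 1]
Event 2: LOCAL 3: VV[3][3]++ -> VV[3]=[0, 0, 0, 2]
Event 3: LOCAL 3: VV[3][3]++ -> VV[3]=[0, 0, 0, 3]
Event 4: SEND 2->3: VV[2][2]++ -> VV[2]=[0, 0, 2, 1], msg_vec=[0, 0, 2, 1]; VV[3]=max(VV[3],msg_vec) then VV[3][3]++ -> VV[3]=[0, 0, 2, 4]
Event 5: SEND 3->2: VV[3][3]++ -> VV[3]=[0, 0, 2, 5], msg_vec=[0, 0, 2, 5]; VV[2]=max(VV[2],msg_vec) then VV[2][2]++ -> VV[2]=[0, 0, 3, 5]
Event 6: LOCAL 3: VV[3][3]++ -> VV[3]=[0, 0, 2, 6]
Event 7: LOCAL 3: VV[3][3]++ -> VV[3]=[0, 0, 2, 7]
Event 8: SEND 0->2: VV[0][0]++ -> VV[0]=[1, 0, 0, 0], msg_vec=[1, 0, 0, 0]; VV[2]=max(VV[2],msg_vec) then VV[2][2]++ -> VV[2]=[1, 0, 4, 5]
Event 9: SEND 1->0: VV[1][1]++ -> VV[1]=[0, 1, 0, 0], msg_vec=[0, 1, 0, 0]; VV[0]=max(VV[0],msg_vec) then VV[0][0]++ -> VV[0]=[2, 1, 0, 0]
Event 10: LOCAL 3: VV[3][3]++ -> VV[3]=[0, 0, 2, 8]
Event 1 stamp: [0, 0, 0, 1]
Event 10 stamp: [0, 0, 2, 8]
[0, 0, 0, 1] <= [0, 0, 2, 8]? True. Equal? False. Happens-before: True

Answer: yes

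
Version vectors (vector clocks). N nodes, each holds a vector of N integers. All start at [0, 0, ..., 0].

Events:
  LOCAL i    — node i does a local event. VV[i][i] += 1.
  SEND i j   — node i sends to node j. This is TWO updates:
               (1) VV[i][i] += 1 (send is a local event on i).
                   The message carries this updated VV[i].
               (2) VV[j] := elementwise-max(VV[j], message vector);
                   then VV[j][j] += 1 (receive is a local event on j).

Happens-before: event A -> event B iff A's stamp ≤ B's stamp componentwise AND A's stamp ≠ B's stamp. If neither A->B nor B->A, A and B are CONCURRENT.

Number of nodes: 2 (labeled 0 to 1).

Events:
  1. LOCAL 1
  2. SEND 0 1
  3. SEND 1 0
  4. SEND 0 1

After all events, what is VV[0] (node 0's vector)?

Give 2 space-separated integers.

Initial: VV[0]=[0, 0]
Initial: VV[1]=[0, 0]
Event 1: LOCAL 1: VV[1][1]++ -> VV[1]=[0, 1]
Event 2: SEND 0->1: VV[0][0]++ -> VV[0]=[1, 0], msg_vec=[1, 0]; VV[1]=max(VV[1],msg_vec) then VV[1][1]++ -> VV[1]=[1, 2]
Event 3: SEND 1->0: VV[1][1]++ -> VV[1]=[1, 3], msg_vec=[1, 3]; VV[0]=max(VV[0],msg_vec) then VV[0][0]++ -> VV[0]=[2, 3]
Event 4: SEND 0->1: VV[0][0]++ -> VV[0]=[3, 3], msg_vec=[3, 3]; VV[1]=max(VV[1],msg_vec) then VV[1][1]++ -> VV[1]=[3, 4]
Final vectors: VV[0]=[3, 3]; VV[1]=[3, 4]

Answer: 3 3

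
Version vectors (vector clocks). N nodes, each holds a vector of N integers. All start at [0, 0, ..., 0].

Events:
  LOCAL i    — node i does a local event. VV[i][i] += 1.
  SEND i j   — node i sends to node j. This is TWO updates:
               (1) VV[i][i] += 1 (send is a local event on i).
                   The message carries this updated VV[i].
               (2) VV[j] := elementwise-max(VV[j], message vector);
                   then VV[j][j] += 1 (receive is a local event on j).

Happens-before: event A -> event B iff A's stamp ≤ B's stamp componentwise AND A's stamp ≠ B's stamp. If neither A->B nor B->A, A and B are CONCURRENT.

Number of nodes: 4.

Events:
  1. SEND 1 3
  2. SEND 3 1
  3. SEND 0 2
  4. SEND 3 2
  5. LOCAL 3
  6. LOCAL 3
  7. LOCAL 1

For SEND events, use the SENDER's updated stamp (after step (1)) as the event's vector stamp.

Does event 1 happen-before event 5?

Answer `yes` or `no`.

Answer: yes

Derivation:
Initial: VV[0]=[0, 0, 0, 0]
Initial: VV[1]=[0, 0, 0, 0]
Initial: VV[2]=[0, 0, 0, 0]
Initial: VV[3]=[0, 0, 0, 0]
Event 1: SEND 1->3: VV[1][1]++ -> VV[1]=[0, 1, 0, 0], msg_vec=[0, 1, 0, 0]; VV[3]=max(VV[3],msg_vec) then VV[3][3]++ -> VV[3]=[0, 1, 0, 1]
Event 2: SEND 3->1: VV[3][3]++ -> VV[3]=[0, 1, 0, 2], msg_vec=[0, 1, 0, 2]; VV[1]=max(VV[1],msg_vec) then VV[1][1]++ -> VV[1]=[0, 2, 0, 2]
Event 3: SEND 0->2: VV[0][0]++ -> VV[0]=[1, 0, 0, 0], msg_vec=[1, 0, 0, 0]; VV[2]=max(VV[2],msg_vec) then VV[2][2]++ -> VV[2]=[1, 0, 1, 0]
Event 4: SEND 3->2: VV[3][3]++ -> VV[3]=[0, 1, 0, 3], msg_vec=[0, 1, 0, 3]; VV[2]=max(VV[2],msg_vec) then VV[2][2]++ -> VV[2]=[1, 1, 2, 3]
Event 5: LOCAL 3: VV[3][3]++ -> VV[3]=[0, 1, 0, 4]
Event 6: LOCAL 3: VV[3][3]++ -> VV[3]=[0, 1, 0, 5]
Event 7: LOCAL 1: VV[1][1]++ -> VV[1]=[0, 3, 0, 2]
Event 1 stamp: [0, 1, 0, 0]
Event 5 stamp: [0, 1, 0, 4]
[0, 1, 0, 0] <= [0, 1, 0, 4]? True. Equal? False. Happens-before: True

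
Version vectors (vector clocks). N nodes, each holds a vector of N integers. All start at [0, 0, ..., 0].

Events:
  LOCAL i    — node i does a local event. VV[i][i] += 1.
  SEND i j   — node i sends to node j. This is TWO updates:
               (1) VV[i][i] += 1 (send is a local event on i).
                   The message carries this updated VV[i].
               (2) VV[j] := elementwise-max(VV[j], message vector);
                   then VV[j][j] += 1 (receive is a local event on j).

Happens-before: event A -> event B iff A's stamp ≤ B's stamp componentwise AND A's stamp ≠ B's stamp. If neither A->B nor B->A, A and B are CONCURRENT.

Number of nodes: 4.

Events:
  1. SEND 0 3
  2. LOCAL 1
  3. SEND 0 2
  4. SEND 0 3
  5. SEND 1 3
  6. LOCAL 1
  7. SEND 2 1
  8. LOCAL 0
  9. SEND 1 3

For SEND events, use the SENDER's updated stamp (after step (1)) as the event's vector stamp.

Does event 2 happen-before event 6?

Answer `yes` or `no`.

Initial: VV[0]=[0, 0, 0, 0]
Initial: VV[1]=[0, 0, 0, 0]
Initial: VV[2]=[0, 0, 0, 0]
Initial: VV[3]=[0, 0, 0, 0]
Event 1: SEND 0->3: VV[0][0]++ -> VV[0]=[1, 0, 0, 0], msg_vec=[1, 0, 0, 0]; VV[3]=max(VV[3],msg_vec) then VV[3][3]++ -> VV[3]=[1, 0, 0, 1]
Event 2: LOCAL 1: VV[1][1]++ -> VV[1]=[0, 1, 0, 0]
Event 3: SEND 0->2: VV[0][0]++ -> VV[0]=[2, 0, 0, 0], msg_vec=[2, 0, 0, 0]; VV[2]=max(VV[2],msg_vec) then VV[2][2]++ -> VV[2]=[2, 0, 1, 0]
Event 4: SEND 0->3: VV[0][0]++ -> VV[0]=[3, 0, 0, 0], msg_vec=[3, 0, 0, 0]; VV[3]=max(VV[3],msg_vec) then VV[3][3]++ -> VV[3]=[3, 0, 0, 2]
Event 5: SEND 1->3: VV[1][1]++ -> VV[1]=[0, 2, 0, 0], msg_vec=[0, 2, 0, 0]; VV[3]=max(VV[3],msg_vec) then VV[3][3]++ -> VV[3]=[3, 2, 0, 3]
Event 6: LOCAL 1: VV[1][1]++ -> VV[1]=[0, 3, 0, 0]
Event 7: SEND 2->1: VV[2][2]++ -> VV[2]=[2, 0, 2, 0], msg_vec=[2, 0, 2, 0]; VV[1]=max(VV[1],msg_vec) then VV[1][1]++ -> VV[1]=[2, 4, 2, 0]
Event 8: LOCAL 0: VV[0][0]++ -> VV[0]=[4, 0, 0, 0]
Event 9: SEND 1->3: VV[1][1]++ -> VV[1]=[2, 5, 2, 0], msg_vec=[2, 5, 2, 0]; VV[3]=max(VV[3],msg_vec) then VV[3][3]++ -> VV[3]=[3, 5, 2, 4]
Event 2 stamp: [0, 1, 0, 0]
Event 6 stamp: [0, 3, 0, 0]
[0, 1, 0, 0] <= [0, 3, 0, 0]? True. Equal? False. Happens-before: True

Answer: yes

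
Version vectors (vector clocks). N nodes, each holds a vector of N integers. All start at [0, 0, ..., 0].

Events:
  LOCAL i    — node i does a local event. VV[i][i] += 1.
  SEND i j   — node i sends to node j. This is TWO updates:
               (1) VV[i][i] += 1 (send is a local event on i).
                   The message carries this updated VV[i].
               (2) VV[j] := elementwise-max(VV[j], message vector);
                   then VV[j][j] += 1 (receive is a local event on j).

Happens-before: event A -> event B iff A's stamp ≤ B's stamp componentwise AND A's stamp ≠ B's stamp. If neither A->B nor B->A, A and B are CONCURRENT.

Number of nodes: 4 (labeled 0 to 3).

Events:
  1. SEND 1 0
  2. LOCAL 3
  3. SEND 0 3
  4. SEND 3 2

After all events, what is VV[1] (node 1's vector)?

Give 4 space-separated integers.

Answer: 0 1 0 0

Derivation:
Initial: VV[0]=[0, 0, 0, 0]
Initial: VV[1]=[0, 0, 0, 0]
Initial: VV[2]=[0, 0, 0, 0]
Initial: VV[3]=[0, 0, 0, 0]
Event 1: SEND 1->0: VV[1][1]++ -> VV[1]=[0, 1, 0, 0], msg_vec=[0, 1, 0, 0]; VV[0]=max(VV[0],msg_vec) then VV[0][0]++ -> VV[0]=[1, 1, 0, 0]
Event 2: LOCAL 3: VV[3][3]++ -> VV[3]=[0, 0, 0, 1]
Event 3: SEND 0->3: VV[0][0]++ -> VV[0]=[2, 1, 0, 0], msg_vec=[2, 1, 0, 0]; VV[3]=max(VV[3],msg_vec) then VV[3][3]++ -> VV[3]=[2, 1, 0, 2]
Event 4: SEND 3->2: VV[3][3]++ -> VV[3]=[2, 1, 0, 3], msg_vec=[2, 1, 0, 3]; VV[2]=max(VV[2],msg_vec) then VV[2][2]++ -> VV[2]=[2, 1, 1, 3]
Final vectors: VV[0]=[2, 1, 0, 0]; VV[1]=[0, 1, 0, 0]; VV[2]=[2, 1, 1, 3]; VV[3]=[2, 1, 0, 3]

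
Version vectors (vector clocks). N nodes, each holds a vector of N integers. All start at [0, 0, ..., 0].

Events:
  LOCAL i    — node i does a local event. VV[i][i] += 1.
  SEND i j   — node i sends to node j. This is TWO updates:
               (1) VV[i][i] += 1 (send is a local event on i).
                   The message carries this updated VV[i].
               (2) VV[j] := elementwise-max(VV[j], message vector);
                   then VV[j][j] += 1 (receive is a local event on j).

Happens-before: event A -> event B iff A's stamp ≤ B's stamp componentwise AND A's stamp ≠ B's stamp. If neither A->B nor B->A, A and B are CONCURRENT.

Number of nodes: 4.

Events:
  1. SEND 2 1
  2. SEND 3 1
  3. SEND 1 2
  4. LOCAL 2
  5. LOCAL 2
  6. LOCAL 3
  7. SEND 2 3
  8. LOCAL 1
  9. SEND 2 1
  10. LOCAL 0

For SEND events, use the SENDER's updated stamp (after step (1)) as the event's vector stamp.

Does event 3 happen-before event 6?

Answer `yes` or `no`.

Answer: no

Derivation:
Initial: VV[0]=[0, 0, 0, 0]
Initial: VV[1]=[0, 0, 0, 0]
Initial: VV[2]=[0, 0, 0, 0]
Initial: VV[3]=[0, 0, 0, 0]
Event 1: SEND 2->1: VV[2][2]++ -> VV[2]=[0, 0, 1, 0], msg_vec=[0, 0, 1, 0]; VV[1]=max(VV[1],msg_vec) then VV[1][1]++ -> VV[1]=[0, 1, 1, 0]
Event 2: SEND 3->1: VV[3][3]++ -> VV[3]=[0, 0, 0, 1], msg_vec=[0, 0, 0, 1]; VV[1]=max(VV[1],msg_vec) then VV[1][1]++ -> VV[1]=[0, 2, 1, 1]
Event 3: SEND 1->2: VV[1][1]++ -> VV[1]=[0, 3, 1, 1], msg_vec=[0, 3, 1, 1]; VV[2]=max(VV[2],msg_vec) then VV[2][2]++ -> VV[2]=[0, 3, 2, 1]
Event 4: LOCAL 2: VV[2][2]++ -> VV[2]=[0, 3, 3, 1]
Event 5: LOCAL 2: VV[2][2]++ -> VV[2]=[0, 3, 4, 1]
Event 6: LOCAL 3: VV[3][3]++ -> VV[3]=[0, 0, 0, 2]
Event 7: SEND 2->3: VV[2][2]++ -> VV[2]=[0, 3, 5, 1], msg_vec=[0, 3, 5, 1]; VV[3]=max(VV[3],msg_vec) then VV[3][3]++ -> VV[3]=[0, 3, 5, 3]
Event 8: LOCAL 1: VV[1][1]++ -> VV[1]=[0, 4, 1, 1]
Event 9: SEND 2->1: VV[2][2]++ -> VV[2]=[0, 3, 6, 1], msg_vec=[0, 3, 6, 1]; VV[1]=max(VV[1],msg_vec) then VV[1][1]++ -> VV[1]=[0, 5, 6, 1]
Event 10: LOCAL 0: VV[0][0]++ -> VV[0]=[1, 0, 0, 0]
Event 3 stamp: [0, 3, 1, 1]
Event 6 stamp: [0, 0, 0, 2]
[0, 3, 1, 1] <= [0, 0, 0, 2]? False. Equal? False. Happens-before: False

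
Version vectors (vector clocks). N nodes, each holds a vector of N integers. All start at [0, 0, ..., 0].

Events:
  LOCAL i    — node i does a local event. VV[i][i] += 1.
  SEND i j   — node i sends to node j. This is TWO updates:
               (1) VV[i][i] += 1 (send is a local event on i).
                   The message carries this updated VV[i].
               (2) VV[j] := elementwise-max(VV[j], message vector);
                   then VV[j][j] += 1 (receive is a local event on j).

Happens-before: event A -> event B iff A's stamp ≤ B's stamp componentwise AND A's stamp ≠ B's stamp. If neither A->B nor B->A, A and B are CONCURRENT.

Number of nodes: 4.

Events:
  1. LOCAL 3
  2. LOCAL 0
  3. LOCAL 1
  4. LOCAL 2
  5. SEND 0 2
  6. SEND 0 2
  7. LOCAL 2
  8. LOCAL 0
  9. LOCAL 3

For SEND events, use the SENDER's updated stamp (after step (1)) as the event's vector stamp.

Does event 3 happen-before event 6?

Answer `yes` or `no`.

Answer: no

Derivation:
Initial: VV[0]=[0, 0, 0, 0]
Initial: VV[1]=[0, 0, 0, 0]
Initial: VV[2]=[0, 0, 0, 0]
Initial: VV[3]=[0, 0, 0, 0]
Event 1: LOCAL 3: VV[3][3]++ -> VV[3]=[0, 0, 0, 1]
Event 2: LOCAL 0: VV[0][0]++ -> VV[0]=[1, 0, 0, 0]
Event 3: LOCAL 1: VV[1][1]++ -> VV[1]=[0, 1, 0, 0]
Event 4: LOCAL 2: VV[2][2]++ -> VV[2]=[0, 0, 1, 0]
Event 5: SEND 0->2: VV[0][0]++ -> VV[0]=[2, 0, 0, 0], msg_vec=[2, 0, 0, 0]; VV[2]=max(VV[2],msg_vec) then VV[2][2]++ -> VV[2]=[2, 0, 2, 0]
Event 6: SEND 0->2: VV[0][0]++ -> VV[0]=[3, 0, 0, 0], msg_vec=[3, 0, 0, 0]; VV[2]=max(VV[2],msg_vec) then VV[2][2]++ -> VV[2]=[3, 0, 3, 0]
Event 7: LOCAL 2: VV[2][2]++ -> VV[2]=[3, 0, 4, 0]
Event 8: LOCAL 0: VV[0][0]++ -> VV[0]=[4, 0, 0, 0]
Event 9: LOCAL 3: VV[3][3]++ -> VV[3]=[0, 0, 0, 2]
Event 3 stamp: [0, 1, 0, 0]
Event 6 stamp: [3, 0, 0, 0]
[0, 1, 0, 0] <= [3, 0, 0, 0]? False. Equal? False. Happens-before: False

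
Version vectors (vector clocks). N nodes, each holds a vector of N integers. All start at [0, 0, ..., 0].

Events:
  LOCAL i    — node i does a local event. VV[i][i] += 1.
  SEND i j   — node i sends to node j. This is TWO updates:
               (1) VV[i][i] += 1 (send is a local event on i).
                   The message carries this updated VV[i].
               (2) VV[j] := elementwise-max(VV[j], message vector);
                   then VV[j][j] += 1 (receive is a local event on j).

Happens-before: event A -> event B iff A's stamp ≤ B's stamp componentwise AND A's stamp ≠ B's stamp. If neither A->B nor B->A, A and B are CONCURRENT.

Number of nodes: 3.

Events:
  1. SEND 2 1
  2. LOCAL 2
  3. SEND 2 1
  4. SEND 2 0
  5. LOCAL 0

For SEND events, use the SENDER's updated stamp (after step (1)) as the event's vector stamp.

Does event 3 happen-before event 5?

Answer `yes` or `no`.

Answer: yes

Derivation:
Initial: VV[0]=[0, 0, 0]
Initial: VV[1]=[0, 0, 0]
Initial: VV[2]=[0, 0, 0]
Event 1: SEND 2->1: VV[2][2]++ -> VV[2]=[0, 0, 1], msg_vec=[0, 0, 1]; VV[1]=max(VV[1],msg_vec) then VV[1][1]++ -> VV[1]=[0, 1, 1]
Event 2: LOCAL 2: VV[2][2]++ -> VV[2]=[0, 0, 2]
Event 3: SEND 2->1: VV[2][2]++ -> VV[2]=[0, 0, 3], msg_vec=[0, 0, 3]; VV[1]=max(VV[1],msg_vec) then VV[1][1]++ -> VV[1]=[0, 2, 3]
Event 4: SEND 2->0: VV[2][2]++ -> VV[2]=[0, 0, 4], msg_vec=[0, 0, 4]; VV[0]=max(VV[0],msg_vec) then VV[0][0]++ -> VV[0]=[1, 0, 4]
Event 5: LOCAL 0: VV[0][0]++ -> VV[0]=[2, 0, 4]
Event 3 stamp: [0, 0, 3]
Event 5 stamp: [2, 0, 4]
[0, 0, 3] <= [2, 0, 4]? True. Equal? False. Happens-before: True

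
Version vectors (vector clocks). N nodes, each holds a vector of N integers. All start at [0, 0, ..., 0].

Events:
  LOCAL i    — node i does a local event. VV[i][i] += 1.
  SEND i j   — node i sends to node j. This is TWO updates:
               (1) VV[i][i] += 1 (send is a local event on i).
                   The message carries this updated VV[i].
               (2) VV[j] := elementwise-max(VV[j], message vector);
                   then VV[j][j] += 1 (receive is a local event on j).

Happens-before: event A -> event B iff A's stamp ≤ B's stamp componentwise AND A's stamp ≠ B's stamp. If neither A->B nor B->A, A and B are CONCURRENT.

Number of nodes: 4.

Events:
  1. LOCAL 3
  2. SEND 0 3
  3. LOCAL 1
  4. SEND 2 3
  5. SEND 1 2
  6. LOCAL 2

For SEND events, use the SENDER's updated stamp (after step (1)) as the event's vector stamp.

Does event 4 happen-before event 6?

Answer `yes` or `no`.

Initial: VV[0]=[0, 0, 0, 0]
Initial: VV[1]=[0, 0, 0, 0]
Initial: VV[2]=[0, 0, 0, 0]
Initial: VV[3]=[0, 0, 0, 0]
Event 1: LOCAL 3: VV[3][3]++ -> VV[3]=[0, 0, 0, 1]
Event 2: SEND 0->3: VV[0][0]++ -> VV[0]=[1, 0, 0, 0], msg_vec=[1, 0, 0, 0]; VV[3]=max(VV[3],msg_vec) then VV[3][3]++ -> VV[3]=[1, 0, 0, 2]
Event 3: LOCAL 1: VV[1][1]++ -> VV[1]=[0, 1, 0, 0]
Event 4: SEND 2->3: VV[2][2]++ -> VV[2]=[0, 0, 1, 0], msg_vec=[0, 0, 1, 0]; VV[3]=max(VV[3],msg_vec) then VV[3][3]++ -> VV[3]=[1, 0, 1, 3]
Event 5: SEND 1->2: VV[1][1]++ -> VV[1]=[0, 2, 0, 0], msg_vec=[0, 2, 0, 0]; VV[2]=max(VV[2],msg_vec) then VV[2][2]++ -> VV[2]=[0, 2, 2, 0]
Event 6: LOCAL 2: VV[2][2]++ -> VV[2]=[0, 2, 3, 0]
Event 4 stamp: [0, 0, 1, 0]
Event 6 stamp: [0, 2, 3, 0]
[0, 0, 1, 0] <= [0, 2, 3, 0]? True. Equal? False. Happens-before: True

Answer: yes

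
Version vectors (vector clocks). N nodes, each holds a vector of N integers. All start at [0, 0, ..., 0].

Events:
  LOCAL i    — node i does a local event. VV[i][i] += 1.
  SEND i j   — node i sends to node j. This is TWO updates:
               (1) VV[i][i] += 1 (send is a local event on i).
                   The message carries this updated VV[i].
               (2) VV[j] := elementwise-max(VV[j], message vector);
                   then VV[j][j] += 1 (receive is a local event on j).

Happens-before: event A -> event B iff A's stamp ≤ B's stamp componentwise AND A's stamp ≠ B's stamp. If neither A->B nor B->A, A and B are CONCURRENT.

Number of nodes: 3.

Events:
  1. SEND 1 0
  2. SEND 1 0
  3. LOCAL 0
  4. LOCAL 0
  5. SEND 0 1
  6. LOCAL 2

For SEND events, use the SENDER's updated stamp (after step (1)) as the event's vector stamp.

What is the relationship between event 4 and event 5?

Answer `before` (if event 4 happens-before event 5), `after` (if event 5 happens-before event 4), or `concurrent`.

Initial: VV[0]=[0, 0, 0]
Initial: VV[1]=[0, 0, 0]
Initial: VV[2]=[0, 0, 0]
Event 1: SEND 1->0: VV[1][1]++ -> VV[1]=[0, 1, 0], msg_vec=[0, 1, 0]; VV[0]=max(VV[0],msg_vec) then VV[0][0]++ -> VV[0]=[1, 1, 0]
Event 2: SEND 1->0: VV[1][1]++ -> VV[1]=[0, 2, 0], msg_vec=[0, 2, 0]; VV[0]=max(VV[0],msg_vec) then VV[0][0]++ -> VV[0]=[2, 2, 0]
Event 3: LOCAL 0: VV[0][0]++ -> VV[0]=[3, 2, 0]
Event 4: LOCAL 0: VV[0][0]++ -> VV[0]=[4, 2, 0]
Event 5: SEND 0->1: VV[0][0]++ -> VV[0]=[5, 2, 0], msg_vec=[5, 2, 0]; VV[1]=max(VV[1],msg_vec) then VV[1][1]++ -> VV[1]=[5, 3, 0]
Event 6: LOCAL 2: VV[2][2]++ -> VV[2]=[0, 0, 1]
Event 4 stamp: [4, 2, 0]
Event 5 stamp: [5, 2, 0]
[4, 2, 0] <= [5, 2, 0]? True
[5, 2, 0] <= [4, 2, 0]? False
Relation: before

Answer: before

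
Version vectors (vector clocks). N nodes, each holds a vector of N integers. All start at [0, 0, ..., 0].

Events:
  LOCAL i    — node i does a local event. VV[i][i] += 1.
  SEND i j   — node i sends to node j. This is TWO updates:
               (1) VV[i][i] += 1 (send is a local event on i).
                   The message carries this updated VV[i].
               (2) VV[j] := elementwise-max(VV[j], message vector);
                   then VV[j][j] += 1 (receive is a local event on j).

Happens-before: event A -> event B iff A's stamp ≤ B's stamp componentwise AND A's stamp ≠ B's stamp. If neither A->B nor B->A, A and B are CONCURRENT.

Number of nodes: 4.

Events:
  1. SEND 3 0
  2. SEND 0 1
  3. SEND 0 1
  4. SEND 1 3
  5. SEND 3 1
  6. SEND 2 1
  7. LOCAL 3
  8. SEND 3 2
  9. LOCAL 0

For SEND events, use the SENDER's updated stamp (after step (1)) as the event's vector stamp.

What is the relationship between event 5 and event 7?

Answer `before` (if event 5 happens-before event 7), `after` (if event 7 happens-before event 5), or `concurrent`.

Answer: before

Derivation:
Initial: VV[0]=[0, 0, 0, 0]
Initial: VV[1]=[0, 0, 0, 0]
Initial: VV[2]=[0, 0, 0, 0]
Initial: VV[3]=[0, 0, 0, 0]
Event 1: SEND 3->0: VV[3][3]++ -> VV[3]=[0, 0, 0, 1], msg_vec=[0, 0, 0, 1]; VV[0]=max(VV[0],msg_vec) then VV[0][0]++ -> VV[0]=[1, 0, 0, 1]
Event 2: SEND 0->1: VV[0][0]++ -> VV[0]=[2, 0, 0, 1], msg_vec=[2, 0, 0, 1]; VV[1]=max(VV[1],msg_vec) then VV[1][1]++ -> VV[1]=[2, 1, 0, 1]
Event 3: SEND 0->1: VV[0][0]++ -> VV[0]=[3, 0, 0, 1], msg_vec=[3, 0, 0, 1]; VV[1]=max(VV[1],msg_vec) then VV[1][1]++ -> VV[1]=[3, 2, 0, 1]
Event 4: SEND 1->3: VV[1][1]++ -> VV[1]=[3, 3, 0, 1], msg_vec=[3, 3, 0, 1]; VV[3]=max(VV[3],msg_vec) then VV[3][3]++ -> VV[3]=[3, 3, 0, 2]
Event 5: SEND 3->1: VV[3][3]++ -> VV[3]=[3, 3, 0, 3], msg_vec=[3, 3, 0, 3]; VV[1]=max(VV[1],msg_vec) then VV[1][1]++ -> VV[1]=[3, 4, 0, 3]
Event 6: SEND 2->1: VV[2][2]++ -> VV[2]=[0, 0, 1, 0], msg_vec=[0, 0, 1, 0]; VV[1]=max(VV[1],msg_vec) then VV[1][1]++ -> VV[1]=[3, 5, 1, 3]
Event 7: LOCAL 3: VV[3][3]++ -> VV[3]=[3, 3, 0, 4]
Event 8: SEND 3->2: VV[3][3]++ -> VV[3]=[3, 3, 0, 5], msg_vec=[3, 3, 0, 5]; VV[2]=max(VV[2],msg_vec) then VV[2][2]++ -> VV[2]=[3, 3, 2, 5]
Event 9: LOCAL 0: VV[0][0]++ -> VV[0]=[4, 0, 0, 1]
Event 5 stamp: [3, 3, 0, 3]
Event 7 stamp: [3, 3, 0, 4]
[3, 3, 0, 3] <= [3, 3, 0, 4]? True
[3, 3, 0, 4] <= [3, 3, 0, 3]? False
Relation: before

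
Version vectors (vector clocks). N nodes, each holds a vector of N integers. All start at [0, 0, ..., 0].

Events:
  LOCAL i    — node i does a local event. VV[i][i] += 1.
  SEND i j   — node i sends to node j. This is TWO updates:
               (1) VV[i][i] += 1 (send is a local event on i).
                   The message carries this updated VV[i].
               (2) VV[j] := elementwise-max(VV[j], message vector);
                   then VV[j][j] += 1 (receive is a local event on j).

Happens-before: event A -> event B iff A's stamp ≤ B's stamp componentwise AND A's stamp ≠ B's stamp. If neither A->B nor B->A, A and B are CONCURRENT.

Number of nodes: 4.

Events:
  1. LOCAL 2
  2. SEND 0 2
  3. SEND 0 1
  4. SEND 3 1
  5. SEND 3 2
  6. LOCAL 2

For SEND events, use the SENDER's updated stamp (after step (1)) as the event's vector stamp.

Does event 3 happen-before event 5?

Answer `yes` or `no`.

Initial: VV[0]=[0, 0, 0, 0]
Initial: VV[1]=[0, 0, 0, 0]
Initial: VV[2]=[0, 0, 0, 0]
Initial: VV[3]=[0, 0, 0, 0]
Event 1: LOCAL 2: VV[2][2]++ -> VV[2]=[0, 0, 1, 0]
Event 2: SEND 0->2: VV[0][0]++ -> VV[0]=[1, 0, 0, 0], msg_vec=[1, 0, 0, 0]; VV[2]=max(VV[2],msg_vec) then VV[2][2]++ -> VV[2]=[1, 0, 2, 0]
Event 3: SEND 0->1: VV[0][0]++ -> VV[0]=[2, 0, 0, 0], msg_vec=[2, 0, 0, 0]; VV[1]=max(VV[1],msg_vec) then VV[1][1]++ -> VV[1]=[2, 1, 0, 0]
Event 4: SEND 3->1: VV[3][3]++ -> VV[3]=[0, 0, 0, 1], msg_vec=[0, 0, 0, 1]; VV[1]=max(VV[1],msg_vec) then VV[1][1]++ -> VV[1]=[2, 2, 0, 1]
Event 5: SEND 3->2: VV[3][3]++ -> VV[3]=[0, 0, 0, 2], msg_vec=[0, 0, 0, 2]; VV[2]=max(VV[2],msg_vec) then VV[2][2]++ -> VV[2]=[1, 0, 3, 2]
Event 6: LOCAL 2: VV[2][2]++ -> VV[2]=[1, 0, 4, 2]
Event 3 stamp: [2, 0, 0, 0]
Event 5 stamp: [0, 0, 0, 2]
[2, 0, 0, 0] <= [0, 0, 0, 2]? False. Equal? False. Happens-before: False

Answer: no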